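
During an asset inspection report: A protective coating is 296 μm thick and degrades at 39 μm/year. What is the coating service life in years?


Service life = thickness / degradation rate
Life = 296 / 39 = 7.6 years

7.6 years


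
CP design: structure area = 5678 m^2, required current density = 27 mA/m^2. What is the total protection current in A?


I = area * current density, then convert mA → A (÷1000)
I = 5678 * 27 / 1000 = 153.31 A

153.31 A


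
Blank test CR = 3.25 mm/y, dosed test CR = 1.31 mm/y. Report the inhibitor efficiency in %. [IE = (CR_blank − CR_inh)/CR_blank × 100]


Apply the inhibitor-efficiency definition: IE = (CR_blank − CR_inh)/CR_blank × 100
IE = (3.25 − 1.31) / 3.25 × 100
IE = 1.94 / 3.25 × 100 = 59.7 %

59.7 %


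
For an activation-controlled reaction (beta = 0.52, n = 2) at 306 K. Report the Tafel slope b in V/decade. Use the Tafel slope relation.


Apply the Tafel slope relation: b = 2.303*R*T/(beta*n*F)
Numerator: 2.303 * 8.314 * 306 = 5859.03
Denominator: 0.52 * 2 * 96485 = 100344.4
b = 5859.03 / 100344.4 = 0.0584 V/decade

0.0584 V/decade


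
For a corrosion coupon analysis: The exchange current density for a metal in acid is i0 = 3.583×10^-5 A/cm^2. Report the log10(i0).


i0 = 3.583×10^-5 A/cm^2
log10(i0) = -4.446

-4.446


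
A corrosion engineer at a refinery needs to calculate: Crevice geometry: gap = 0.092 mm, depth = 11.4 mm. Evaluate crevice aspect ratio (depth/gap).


Aspect ratio = depth / gap
Ratio = 11.4 / 0.092 = 123.9

123.9


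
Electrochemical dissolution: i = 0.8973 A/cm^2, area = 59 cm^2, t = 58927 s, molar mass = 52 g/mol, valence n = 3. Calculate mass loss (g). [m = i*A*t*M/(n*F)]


Apply Faraday's law: m = i*A*t*M / (n*F)
Total charge passed Q = i*A*t = 0.8973*59*58927 = 3119636.6289 C
m = Q*M/(n*F) = 3119636.6289*52/(3*96485) = 560.436 g

560.436 g


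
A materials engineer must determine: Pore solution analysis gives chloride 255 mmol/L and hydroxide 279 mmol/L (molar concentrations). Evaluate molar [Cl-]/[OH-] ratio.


Threshold parameter = [Cl-] / [OH-] (molar basis; both in mmol/L, so units cancel)
Ratio = 255 / 279 = 0.91

0.91


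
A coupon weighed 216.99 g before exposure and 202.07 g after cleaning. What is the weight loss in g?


Weight loss = initial − final
WL = 216.99 − 202.07 = 14.92 g

14.92 g


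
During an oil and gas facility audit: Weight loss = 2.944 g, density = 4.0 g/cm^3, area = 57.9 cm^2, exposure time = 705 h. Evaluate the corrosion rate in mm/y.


Apply the mm/y weight-loss relation: CR = 87600 * W / (D * A * T)
Numerator: 87600 * 2.944 = 257894.4
Denominator: 4.0 * 57.9 * 705 = 163278.0
CR = 257894.4 / 163278.0 = 1.57948 mm/y

1.57948 mm/y


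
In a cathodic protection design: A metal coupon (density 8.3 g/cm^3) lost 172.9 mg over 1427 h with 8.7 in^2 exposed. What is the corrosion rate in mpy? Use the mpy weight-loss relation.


Apply the mpy weight-loss relation: CR = 534 * W / (D * A * T)
Numerator: 534 * 172.9 = 92328.6
Denominator: 8.3 * 8.7 * 1427 = 103043.67
CR = 92328.6 / 103043.67 = 0.896 mpy

0.896 mpy


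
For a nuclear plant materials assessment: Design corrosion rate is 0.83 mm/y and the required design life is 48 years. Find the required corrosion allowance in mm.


Corrosion allowance = CR × design life
CA = 0.83 * 48 = 39.84 mm

39.84 mm


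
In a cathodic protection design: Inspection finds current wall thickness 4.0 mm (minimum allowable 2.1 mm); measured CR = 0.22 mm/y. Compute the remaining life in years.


Apply the remaining-life relation: RL = (t_current − t_min) / CR
RL = (4.0 − 2.1) / 0.22 = 1.9 / 0.22 = 8.6 years

8.6 years


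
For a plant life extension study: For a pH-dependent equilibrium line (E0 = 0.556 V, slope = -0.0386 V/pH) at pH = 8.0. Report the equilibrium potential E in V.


Apply the Pourbaix line equation: E = E0 + slope*pH
E = 0.556 + (-0.0386)*8.0 = 0.556 + (-0.3088) = 0.2472 V
Rounded to 3 decimal places: E = 0.247 V

0.247 V


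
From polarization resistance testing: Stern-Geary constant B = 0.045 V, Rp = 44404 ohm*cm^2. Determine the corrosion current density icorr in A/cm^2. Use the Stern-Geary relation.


Apply the Stern-Geary relation: icorr = B / Rp
icorr = 0.045 / 44404 = 1.013×10^-6 A/cm^2

1.013×10^-6 A/cm^2


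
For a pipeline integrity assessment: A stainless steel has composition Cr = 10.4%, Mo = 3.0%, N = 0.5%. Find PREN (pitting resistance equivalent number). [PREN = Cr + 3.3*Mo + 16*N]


Apply the PREN formula: PREN = Cr + 3.3*Mo + 16*N
PREN = 10.4 + 3.3*3.0 + 16*0.5
PREN = 10.4 + 9.9 + 8.0 = 28.3

28.3


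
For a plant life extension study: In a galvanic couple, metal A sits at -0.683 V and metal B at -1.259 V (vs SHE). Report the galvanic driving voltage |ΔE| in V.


Driving voltage is the absolute potential difference.
|ΔE| = |-0.683 − (-1.259)| = 0.576 V

0.576 V


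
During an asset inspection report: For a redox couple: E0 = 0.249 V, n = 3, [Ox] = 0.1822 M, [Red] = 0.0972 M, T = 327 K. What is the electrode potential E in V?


Apply the Nernst equation: E = E0 + (RT/nF)*ln([Ox]/[Red])
Step 1: RT/nF = 8.314*327/(3*96485) = 0.0093924 V
Step 2: [Ox]/[Red] = 0.1822/0.0972 = 1.874486
Step 3: ln(1.874486) = 0.628334
Step 4: correction = 0.0093924 * 0.628334 = 0.006 V
E = 0.249 + 0.006 = 0.255 V

0.255 V


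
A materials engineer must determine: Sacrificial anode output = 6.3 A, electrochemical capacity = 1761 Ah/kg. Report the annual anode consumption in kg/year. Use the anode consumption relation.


Annual consumption = current * hours per year / capacity
Rate = 6.3 * 8760 / 1761 = 31.3 kg/year

31.3 kg/year


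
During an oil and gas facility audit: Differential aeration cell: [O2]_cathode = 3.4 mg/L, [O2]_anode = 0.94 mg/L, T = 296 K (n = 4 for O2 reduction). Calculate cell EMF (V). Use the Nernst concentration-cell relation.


Apply the Nernst concentration-cell relation: E = (RT/nF)*ln(C_cathode/C_anode)
RT/nF = 8.314*296/(4*96485) = 0.00637649 V
ln(3.4/0.94) = 1.28565
E = 0.00637649 * 1.28565 = 0.0082 V

0.0082 V


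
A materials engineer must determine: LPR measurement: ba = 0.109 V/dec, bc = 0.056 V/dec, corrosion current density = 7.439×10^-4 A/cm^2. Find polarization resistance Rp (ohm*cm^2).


Apply the Stern-Geary equation: Rp = ba*bc / (2.303*icorr*(ba+bc))
ba*bc = 0.109*0.056 = 0.006104
ba+bc = 0.165; 2.303*icorr*(ba+bc) = 2.303*7.439×10^-4*0.165 = 2.8267828×10^-4
Rp = 0.006104 / 2.8267828×10^-4 = 21.59 ohm*cm^2

21.59 ohm*cm^2


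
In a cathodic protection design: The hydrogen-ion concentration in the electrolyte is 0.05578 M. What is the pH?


pH = −log10[H+]
pH = −log10(0.05578) = 1.25

1.25


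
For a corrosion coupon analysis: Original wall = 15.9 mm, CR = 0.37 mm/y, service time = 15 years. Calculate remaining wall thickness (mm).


Remaining wall = original − CR × time
t = 15.9 − 0.37*15 = 15.9 − 5.55 = 10.35 mm

10.35 mm


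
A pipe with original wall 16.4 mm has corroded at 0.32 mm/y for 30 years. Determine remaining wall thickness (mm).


Remaining wall = original − CR × time
t = 16.4 − 0.32*30 = 16.4 − 9.6 = 6.8 mm

6.8 mm


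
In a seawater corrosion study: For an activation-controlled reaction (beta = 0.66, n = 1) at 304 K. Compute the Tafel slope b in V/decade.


Apply the Tafel slope relation: b = 2.303*R*T/(beta*n*F)
Numerator: 2.303 * 8.314 * 304 = 5820.73
Denominator: 0.66 * 1 * 96485 = 63680.1
b = 5820.73 / 63680.1 = 0.0914 V/decade

0.0914 V/decade


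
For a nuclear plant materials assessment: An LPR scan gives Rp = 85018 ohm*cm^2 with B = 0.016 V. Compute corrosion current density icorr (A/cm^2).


Apply the Stern-Geary relation: icorr = B / Rp
icorr = 0.016 / 85018 = 1.882×10^-7 A/cm^2

1.882×10^-7 A/cm^2


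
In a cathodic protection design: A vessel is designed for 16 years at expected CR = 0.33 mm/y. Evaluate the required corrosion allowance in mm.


Corrosion allowance = CR × design life
CA = 0.33 * 16 = 5.28 mm

5.28 mm


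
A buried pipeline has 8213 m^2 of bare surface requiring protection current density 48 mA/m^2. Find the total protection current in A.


I = area * current density, then convert mA → A (÷1000)
I = 8213 * 48 / 1000 = 394.22 A

394.22 A


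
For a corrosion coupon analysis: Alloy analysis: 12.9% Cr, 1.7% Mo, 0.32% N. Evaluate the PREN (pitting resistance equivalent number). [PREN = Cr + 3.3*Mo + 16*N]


Apply the PREN formula: PREN = Cr + 3.3*Mo + 16*N
PREN = 12.9 + 3.3*1.7 + 16*0.32
PREN = 12.9 + 5.61 + 5.12 = 23.63

23.63


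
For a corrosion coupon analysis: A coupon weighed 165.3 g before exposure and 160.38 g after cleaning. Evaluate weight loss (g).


Weight loss = initial − final
WL = 165.3 − 160.38 = 4.92 g

4.92 g


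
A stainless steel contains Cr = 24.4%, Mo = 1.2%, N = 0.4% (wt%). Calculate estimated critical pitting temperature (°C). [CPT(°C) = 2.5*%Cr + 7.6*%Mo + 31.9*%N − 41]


Apply the ASTM G48 empirical CPT estimate: CPT(°C) = 2.5*%Cr + 7.6*%Mo + 31.9*%N − 41
2.5*24.4 = 61; 7.6*1.2 = 9.12; 31.9*0.4 = 12.76
CPT = 61 + 9.12 + 12.76 − 41 = 41.88 °C
Rounded to 0.1 °C: CPT ≈ 41.9 °C

41.9 °C


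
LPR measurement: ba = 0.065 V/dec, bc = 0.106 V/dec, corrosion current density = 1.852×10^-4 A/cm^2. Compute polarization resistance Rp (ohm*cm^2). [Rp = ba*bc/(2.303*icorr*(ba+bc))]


Apply the Stern-Geary equation: Rp = ba*bc / (2.303*icorr*(ba+bc))
ba*bc = 0.065*0.106 = 0.00689
ba+bc = 0.171; 2.303*icorr*(ba+bc) = 2.303*1.852×10^-4*0.171 = 7.2934168×10^-5
Rp = 0.00689 / 7.2934168×10^-5 = 94.47 ohm*cm^2

94.47 ohm*cm^2


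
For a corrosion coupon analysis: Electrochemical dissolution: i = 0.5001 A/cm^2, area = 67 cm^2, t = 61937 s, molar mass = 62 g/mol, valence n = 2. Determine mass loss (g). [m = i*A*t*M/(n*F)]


Apply Faraday's law: m = i*A*t*M / (n*F)
Total charge passed Q = i*A*t = 0.5001*67*61937 = 2075304.4779 C
m = Q*M/(n*F) = 2075304.4779*62/(2*96485) = 666.782 g

666.782 g


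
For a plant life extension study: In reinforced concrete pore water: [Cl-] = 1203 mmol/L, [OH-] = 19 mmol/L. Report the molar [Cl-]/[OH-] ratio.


Threshold parameter = [Cl-] / [OH-] (molar basis; both in mmol/L, so units cancel)
Ratio = 1203 / 19 = 63.32

63.32


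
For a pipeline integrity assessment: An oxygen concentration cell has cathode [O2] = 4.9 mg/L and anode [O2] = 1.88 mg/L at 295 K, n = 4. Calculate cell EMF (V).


Apply the Nernst concentration-cell relation: E = (RT/nF)*ln(C_cathode/C_anode)
RT/nF = 8.314*295/(4*96485) = 0.00635495 V
ln(4.9/1.88) = 0.95796
E = 0.00635495 * 0.95796 = 0.00609 V

0.00609 V


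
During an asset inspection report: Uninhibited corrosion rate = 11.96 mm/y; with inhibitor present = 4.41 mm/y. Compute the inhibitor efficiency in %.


Apply the inhibitor-efficiency definition: IE = (CR_blank − CR_inh)/CR_blank × 100
IE = (11.96 − 4.41) / 11.96 × 100
IE = 7.55 / 11.96 × 100 = 63.1 %

63.1 %


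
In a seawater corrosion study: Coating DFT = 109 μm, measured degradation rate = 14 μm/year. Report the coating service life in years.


Service life = thickness / degradation rate
Life = 109 / 14 = 7.8 years

7.8 years


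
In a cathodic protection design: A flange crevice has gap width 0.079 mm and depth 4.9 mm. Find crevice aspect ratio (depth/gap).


Aspect ratio = depth / gap
Ratio = 4.9 / 0.079 = 62.0

62.0


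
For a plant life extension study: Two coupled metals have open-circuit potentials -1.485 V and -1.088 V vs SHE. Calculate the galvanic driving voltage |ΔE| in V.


Driving voltage is the absolute potential difference.
|ΔE| = |-1.485 − (-1.088)| = 0.397 V

0.397 V


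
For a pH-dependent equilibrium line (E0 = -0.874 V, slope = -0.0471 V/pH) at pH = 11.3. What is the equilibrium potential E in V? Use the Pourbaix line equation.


Apply the Pourbaix line equation: E = E0 + slope*pH
E = -0.874 + (-0.0471)*11.3 = -0.874 + (-0.53223) = -1.40623 V
Rounded to 3 decimal places: E = -1.406 V

-1.406 V


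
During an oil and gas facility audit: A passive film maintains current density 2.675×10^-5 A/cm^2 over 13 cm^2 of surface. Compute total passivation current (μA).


I = i_pass * A, then convert A → μA (×10^6)
I = 2.675×10^-5 * 13 * 10^6 = 347.75 μA

347.75 μA


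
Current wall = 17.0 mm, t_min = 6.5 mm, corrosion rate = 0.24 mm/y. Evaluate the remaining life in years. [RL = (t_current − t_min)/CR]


Apply the remaining-life relation: RL = (t_current − t_min) / CR
RL = (17.0 − 6.5) / 0.24 = 10.5 / 0.24 = 43.8 years

43.8 years


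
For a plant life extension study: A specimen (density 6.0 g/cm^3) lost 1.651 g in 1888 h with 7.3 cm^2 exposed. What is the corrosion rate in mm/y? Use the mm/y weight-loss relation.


Apply the mm/y weight-loss relation: CR = 87600 * W / (D * A * T)
Numerator: 87600 * 1.651 = 144627.6
Denominator: 6.0 * 7.3 * 1888 = 82694.4
CR = 144627.6 / 82694.4 = 1.74894 mm/y

1.74894 mm/y


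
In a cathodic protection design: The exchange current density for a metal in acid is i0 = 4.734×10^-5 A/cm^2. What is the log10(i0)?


i0 = 4.734×10^-5 A/cm^2
log10(i0) = -4.325

-4.325


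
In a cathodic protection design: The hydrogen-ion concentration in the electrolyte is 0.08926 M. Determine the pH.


pH = −log10[H+]
pH = −log10(0.08926) = 1.05

1.05


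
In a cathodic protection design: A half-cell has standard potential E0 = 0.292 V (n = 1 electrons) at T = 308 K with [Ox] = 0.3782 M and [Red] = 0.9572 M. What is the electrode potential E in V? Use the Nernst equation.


Apply the Nernst equation: E = E0 + (RT/nF)*ln([Ox]/[Red])
Step 1: RT/nF = 8.314*308/(1*96485) = 0.02654 V
Step 2: [Ox]/[Red] = 0.3782/0.9572 = 0.395111
Step 3: ln(0.395111) = -0.928589
Step 4: correction = 0.02654 * -0.928589 = -0.0246 V
E = 0.292 + -0.0246 = 0.2674 V

0.2674 V


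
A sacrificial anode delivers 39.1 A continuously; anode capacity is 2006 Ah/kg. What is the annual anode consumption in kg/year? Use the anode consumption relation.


Annual consumption = current * hours per year / capacity
Rate = 39.1 * 8760 / 2006 = 170.7 kg/year

170.7 kg/year


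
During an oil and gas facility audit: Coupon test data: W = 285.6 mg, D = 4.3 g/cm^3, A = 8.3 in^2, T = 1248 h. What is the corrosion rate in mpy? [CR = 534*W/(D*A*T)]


Apply the mpy weight-loss relation: CR = 534 * W / (D * A * T)
Numerator: 534 * 285.6 = 152510.4
Denominator: 4.3 * 8.3 * 1248 = 44541.12
CR = 152510.4 / 44541.12 = 3.424 mpy

3.424 mpy


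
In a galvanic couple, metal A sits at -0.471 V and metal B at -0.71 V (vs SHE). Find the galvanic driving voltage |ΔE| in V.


Driving voltage is the absolute potential difference.
|ΔE| = |-0.471 − (-0.71)| = 0.239 V

0.239 V


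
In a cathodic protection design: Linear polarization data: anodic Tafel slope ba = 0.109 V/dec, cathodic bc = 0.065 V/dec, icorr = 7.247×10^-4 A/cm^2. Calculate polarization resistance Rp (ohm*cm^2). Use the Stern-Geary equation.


Apply the Stern-Geary equation: Rp = ba*bc / (2.303*icorr*(ba+bc))
ba*bc = 0.109*0.065 = 0.007085
ba+bc = 0.174; 2.303*icorr*(ba+bc) = 2.303*7.247×10^-4*0.174 = 2.9040323×10^-4
Rp = 0.007085 / 2.9040323×10^-4 = 24.4 ohm*cm^2

24.4 ohm*cm^2


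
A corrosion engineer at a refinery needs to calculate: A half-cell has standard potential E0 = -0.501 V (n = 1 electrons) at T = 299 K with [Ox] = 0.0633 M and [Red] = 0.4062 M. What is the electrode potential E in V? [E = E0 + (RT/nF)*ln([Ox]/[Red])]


Apply the Nernst equation: E = E0 + (RT/nF)*ln([Ox]/[Red])
Step 1: RT/nF = 8.314*299/(1*96485) = 0.02576448 V
Step 2: [Ox]/[Red] = 0.0633/0.4062 = 0.155835
Step 3: ln(0.155835) = -1.858958
Step 4: correction = 0.02576448 * -1.858958 = -0.048 V
E = -0.501 + -0.048 = -0.549 V

-0.549 V


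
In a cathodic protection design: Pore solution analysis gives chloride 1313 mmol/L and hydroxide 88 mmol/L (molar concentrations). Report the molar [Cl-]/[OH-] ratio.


Threshold parameter = [Cl-] / [OH-] (molar basis; both in mmol/L, so units cancel)
Ratio = 1313 / 88 = 14.92

14.92


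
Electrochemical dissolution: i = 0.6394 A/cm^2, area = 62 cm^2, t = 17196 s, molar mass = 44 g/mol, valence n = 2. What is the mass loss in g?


Apply Faraday's law: m = i*A*t*M / (n*F)
Total charge passed Q = i*A*t = 0.6394*62*17196 = 681697.5888 C
m = Q*M/(n*F) = 681697.5888*44/(2*96485) = 155.4371 g

155.4371 g


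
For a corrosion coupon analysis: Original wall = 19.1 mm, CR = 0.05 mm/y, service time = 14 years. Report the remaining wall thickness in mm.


Remaining wall = original − CR × time
t = 19.1 − 0.05*14 = 19.1 − 0.7 = 18.4 mm

18.4 mm


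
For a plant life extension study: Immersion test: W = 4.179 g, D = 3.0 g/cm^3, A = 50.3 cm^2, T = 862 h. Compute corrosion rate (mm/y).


Apply the mm/y weight-loss relation: CR = 87600 * W / (D * A * T)
Numerator: 87600 * 4.179 = 366080.4
Denominator: 3.0 * 50.3 * 862 = 130075.8
CR = 366080.4 / 130075.8 = 2.8144 mm/y

2.8144 mm/y


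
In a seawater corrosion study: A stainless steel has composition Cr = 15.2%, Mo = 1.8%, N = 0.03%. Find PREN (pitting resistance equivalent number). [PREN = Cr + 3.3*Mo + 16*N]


Apply the PREN formula: PREN = Cr + 3.3*Mo + 16*N
PREN = 15.2 + 3.3*1.8 + 16*0.03
PREN = 15.2 + 5.94 + 0.48 = 21.62

21.62


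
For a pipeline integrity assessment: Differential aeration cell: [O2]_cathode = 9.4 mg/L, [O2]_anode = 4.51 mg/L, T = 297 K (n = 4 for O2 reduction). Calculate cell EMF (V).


Apply the Nernst concentration-cell relation: E = (RT/nF)*ln(C_cathode/C_anode)
RT/nF = 8.314*297/(4*96485) = 0.00639804 V
ln(9.4/4.51) = 0.73441
E = 0.00639804 * 0.73441 = 0.0047 V

0.0047 V


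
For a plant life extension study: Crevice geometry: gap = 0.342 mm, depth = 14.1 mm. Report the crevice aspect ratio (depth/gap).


Aspect ratio = depth / gap
Ratio = 14.1 / 0.342 = 41.2

41.2


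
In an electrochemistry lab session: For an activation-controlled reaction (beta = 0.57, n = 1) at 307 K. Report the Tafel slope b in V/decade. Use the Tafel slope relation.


Apply the Tafel slope relation: b = 2.303*R*T/(beta*n*F)
Numerator: 2.303 * 8.314 * 307 = 5878.17
Denominator: 0.57 * 1 * 96485 = 54996.45
b = 5878.17 / 54996.45 = 0.1069 V/decade

0.1069 V/decade


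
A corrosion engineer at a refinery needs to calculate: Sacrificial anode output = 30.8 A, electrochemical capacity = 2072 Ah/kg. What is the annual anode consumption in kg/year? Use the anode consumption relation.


Annual consumption = current * hours per year / capacity
Rate = 30.8 * 8760 / 2072 = 130.2 kg/year

130.2 kg/year


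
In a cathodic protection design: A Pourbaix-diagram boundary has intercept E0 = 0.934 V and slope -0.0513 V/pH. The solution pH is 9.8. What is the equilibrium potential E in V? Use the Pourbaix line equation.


Apply the Pourbaix line equation: E = E0 + slope*pH
E = 0.934 + (-0.0513)*9.8 = 0.934 + (-0.50274) = 0.43126 V
Rounded to 4 decimal places: E = 0.4313 V

0.4313 V


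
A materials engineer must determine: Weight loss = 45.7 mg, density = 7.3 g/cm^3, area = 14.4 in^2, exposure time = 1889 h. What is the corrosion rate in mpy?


Apply the mpy weight-loss relation: CR = 534 * W / (D * A * T)
Numerator: 534 * 45.7 = 24403.8
Denominator: 7.3 * 14.4 * 1889 = 198571.68
CR = 24403.8 / 198571.68 = 0.1229 mpy

0.1229 mpy


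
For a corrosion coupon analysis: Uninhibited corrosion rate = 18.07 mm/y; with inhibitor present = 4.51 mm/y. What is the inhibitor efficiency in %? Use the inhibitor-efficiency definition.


Apply the inhibitor-efficiency definition: IE = (CR_blank − CR_inh)/CR_blank × 100
IE = (18.07 − 4.51) / 18.07 × 100
IE = 13.56 / 18.07 × 100 = 75.0 %

75.0 %


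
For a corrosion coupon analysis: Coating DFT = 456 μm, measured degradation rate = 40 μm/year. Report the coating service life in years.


Service life = thickness / degradation rate
Life = 456 / 40 = 11.4 years

11.4 years


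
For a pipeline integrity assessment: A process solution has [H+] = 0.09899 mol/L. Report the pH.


pH = −log10[H+]
pH = −log10(0.09899) = 1.0

1.0


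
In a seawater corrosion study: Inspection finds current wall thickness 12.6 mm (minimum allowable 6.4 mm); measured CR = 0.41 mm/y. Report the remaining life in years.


Apply the remaining-life relation: RL = (t_current − t_min) / CR
RL = (12.6 − 6.4) / 0.41 = 6.2 / 0.41 = 15.1 years

15.1 years


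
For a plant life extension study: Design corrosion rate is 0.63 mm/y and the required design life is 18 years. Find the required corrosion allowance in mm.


Corrosion allowance = CR × design life
CA = 0.63 * 18 = 11.34 mm

11.34 mm


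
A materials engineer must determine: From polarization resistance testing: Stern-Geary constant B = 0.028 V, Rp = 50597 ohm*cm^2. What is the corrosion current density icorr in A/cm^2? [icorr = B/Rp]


Apply the Stern-Geary relation: icorr = B / Rp
icorr = 0.028 / 50597 = 5.534×10^-7 A/cm^2

5.534×10^-7 A/cm^2


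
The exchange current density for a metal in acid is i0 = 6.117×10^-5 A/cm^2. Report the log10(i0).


i0 = 6.117×10^-5 A/cm^2
log10(i0) = -4.213

-4.213


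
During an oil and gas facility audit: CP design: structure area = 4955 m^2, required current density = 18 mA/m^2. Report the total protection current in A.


I = area * current density, then convert mA → A (÷1000)
I = 4955 * 18 / 1000 = 89.19 A

89.19 A


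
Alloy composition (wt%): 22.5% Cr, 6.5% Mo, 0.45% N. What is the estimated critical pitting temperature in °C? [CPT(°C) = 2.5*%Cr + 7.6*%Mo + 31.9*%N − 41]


Apply the ASTM G48 empirical CPT estimate: CPT(°C) = 2.5*%Cr + 7.6*%Mo + 31.9*%N − 41
2.5*22.5 = 56.25; 7.6*6.5 = 49.4; 31.9*0.45 = 14.355
CPT = 56.25 + 49.4 + 14.355 − 41 = 79.005 °C
Rounded to 0.1 °C: CPT ≈ 79.0 °C

79.0 °C


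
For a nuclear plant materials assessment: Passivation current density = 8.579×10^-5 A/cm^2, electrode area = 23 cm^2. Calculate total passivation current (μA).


I = i_pass * A, then convert A → μA (×10^6)
I = 8.579×10^-5 * 23 * 10^6 = 1973.17 μA

1973.17 μA


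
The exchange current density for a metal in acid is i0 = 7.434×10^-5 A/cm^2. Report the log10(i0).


i0 = 7.434×10^-5 A/cm^2
log10(i0) = -4.129

-4.129


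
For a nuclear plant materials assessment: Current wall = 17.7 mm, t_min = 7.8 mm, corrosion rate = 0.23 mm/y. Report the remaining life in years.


Apply the remaining-life relation: RL = (t_current − t_min) / CR
RL = (17.7 − 7.8) / 0.23 = 9.9 / 0.23 = 43.0 years

43.0 years


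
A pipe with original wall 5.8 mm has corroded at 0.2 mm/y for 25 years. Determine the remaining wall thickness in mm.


Remaining wall = original − CR × time
t = 5.8 − 0.2*25 = 5.8 − 5.0 = 0.8 mm

0.8 mm


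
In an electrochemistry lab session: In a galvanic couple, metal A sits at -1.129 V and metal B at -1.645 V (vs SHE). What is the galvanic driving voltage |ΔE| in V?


Driving voltage is the absolute potential difference.
|ΔE| = |-1.129 − (-1.645)| = 0.516 V

0.516 V


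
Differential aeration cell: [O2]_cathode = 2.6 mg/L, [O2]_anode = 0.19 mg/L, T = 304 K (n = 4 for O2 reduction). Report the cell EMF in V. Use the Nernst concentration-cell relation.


Apply the Nernst concentration-cell relation: E = (RT/nF)*ln(C_cathode/C_anode)
RT/nF = 8.314*304/(4*96485) = 0.00654883 V
ln(2.6/0.19) = 2.61624
E = 0.00654883 * 2.61624 = 0.01713 V

0.01713 V


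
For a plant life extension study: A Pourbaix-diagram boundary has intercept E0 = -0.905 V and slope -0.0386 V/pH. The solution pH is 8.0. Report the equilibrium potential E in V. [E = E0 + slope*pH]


Apply the Pourbaix line equation: E = E0 + slope*pH
E = -0.905 + (-0.0386)*8.0 = -0.905 + (-0.3088) = -1.2138 V
Rounded to 3 decimal places: E = -1.214 V

-1.214 V


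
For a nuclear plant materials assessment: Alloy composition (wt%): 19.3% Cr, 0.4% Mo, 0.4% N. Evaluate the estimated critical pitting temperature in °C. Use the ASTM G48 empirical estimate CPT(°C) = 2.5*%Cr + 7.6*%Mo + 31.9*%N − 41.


Apply the ASTM G48 empirical CPT estimate: CPT(°C) = 2.5*%Cr + 7.6*%Mo + 31.9*%N − 41
2.5*19.3 = 48.25; 7.6*0.4 = 3.04; 31.9*0.4 = 12.76
CPT = 48.25 + 3.04 + 12.76 − 41 = 23.05 °C
Rounded to 0.1 °C: CPT ≈ 23.1 °C

23.1 °C


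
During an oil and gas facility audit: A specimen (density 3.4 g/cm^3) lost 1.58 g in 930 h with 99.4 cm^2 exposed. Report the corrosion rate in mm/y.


Apply the mm/y weight-loss relation: CR = 87600 * W / (D * A * T)
Numerator: 87600 * 1.58 = 138408.0
Denominator: 3.4 * 99.4 * 930 = 314302.8
CR = 138408.0 / 314302.8 = 0.4404 mm/y

0.4404 mm/y


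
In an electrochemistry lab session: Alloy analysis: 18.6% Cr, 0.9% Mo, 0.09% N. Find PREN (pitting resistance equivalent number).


Apply the PREN formula: PREN = Cr + 3.3*Mo + 16*N
PREN = 18.6 + 3.3*0.9 + 16*0.09
PREN = 18.6 + 2.97 + 1.44 = 23.01

23.01


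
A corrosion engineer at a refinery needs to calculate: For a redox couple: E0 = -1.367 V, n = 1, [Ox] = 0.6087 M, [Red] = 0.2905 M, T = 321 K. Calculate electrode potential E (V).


Apply the Nernst equation: E = E0 + (RT/nF)*ln([Ox]/[Red])
Step 1: RT/nF = 8.314*321/(1*96485) = 0.0276602 V
Step 2: [Ox]/[Red] = 0.6087/0.2905 = 2.095353
Step 3: ln(2.095353) = 0.739722
Step 4: correction = 0.0276602 * 0.739722 = 0.02 V
E = -1.367 + 0.02 = -1.347 V

-1.347 V


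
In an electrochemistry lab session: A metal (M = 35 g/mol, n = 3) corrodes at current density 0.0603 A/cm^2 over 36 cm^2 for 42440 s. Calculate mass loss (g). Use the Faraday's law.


Apply Faraday's law: m = i*A*t*M / (n*F)
Total charge passed Q = i*A*t = 0.0603*36*42440 = 92128.752 C
m = Q*M/(n*F) = 92128.752*35/(3*96485) = 11.13992 g

11.13992 g


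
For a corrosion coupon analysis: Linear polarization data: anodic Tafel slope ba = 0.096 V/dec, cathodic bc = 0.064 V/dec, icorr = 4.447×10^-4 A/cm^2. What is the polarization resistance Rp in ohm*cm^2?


Apply the Stern-Geary equation: Rp = ba*bc / (2.303*icorr*(ba+bc))
ba*bc = 0.096*0.064 = 0.006144
ba+bc = 0.16; 2.303*icorr*(ba+bc) = 2.303*4.447×10^-4*0.16 = 1.6386306×10^-4
Rp = 0.006144 / 1.6386306×10^-4 = 37.49 ohm*cm^2

37.49 ohm*cm^2


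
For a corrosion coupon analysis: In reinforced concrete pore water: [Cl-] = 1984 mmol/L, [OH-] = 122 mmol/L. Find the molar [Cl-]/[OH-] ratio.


Threshold parameter = [Cl-] / [OH-] (molar basis; both in mmol/L, so units cancel)
Ratio = 1984 / 122 = 16.26

16.26


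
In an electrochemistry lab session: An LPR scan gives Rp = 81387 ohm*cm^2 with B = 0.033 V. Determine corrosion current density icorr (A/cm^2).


Apply the Stern-Geary relation: icorr = B / Rp
icorr = 0.033 / 81387 = 4.055×10^-7 A/cm^2

4.055×10^-7 A/cm^2


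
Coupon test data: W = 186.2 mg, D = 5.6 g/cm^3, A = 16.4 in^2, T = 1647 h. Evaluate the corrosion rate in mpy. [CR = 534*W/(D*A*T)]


Apply the mpy weight-loss relation: CR = 534 * W / (D * A * T)
Numerator: 534 * 186.2 = 99430.8
Denominator: 5.6 * 16.4 * 1647 = 151260.48
CR = 99430.8 / 151260.48 = 0.6573 mpy

0.6573 mpy


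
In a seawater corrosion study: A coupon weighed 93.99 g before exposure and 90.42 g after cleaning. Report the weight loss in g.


Weight loss = initial − final
WL = 93.99 − 90.42 = 3.57 g

3.57 g


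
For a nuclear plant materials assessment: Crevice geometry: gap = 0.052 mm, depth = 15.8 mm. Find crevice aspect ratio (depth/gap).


Aspect ratio = depth / gap
Ratio = 15.8 / 0.052 = 303.8

303.8


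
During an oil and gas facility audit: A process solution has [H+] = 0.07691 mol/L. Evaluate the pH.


pH = −log10[H+]
pH = −log10(0.07691) = 1.11

1.11


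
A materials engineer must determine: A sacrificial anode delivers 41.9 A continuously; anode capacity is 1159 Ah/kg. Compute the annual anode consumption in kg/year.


Annual consumption = current * hours per year / capacity
Rate = 41.9 * 8760 / 1159 = 316.7 kg/year

316.7 kg/year


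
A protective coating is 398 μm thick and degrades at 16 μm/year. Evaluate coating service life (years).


Service life = thickness / degradation rate
Life = 398 / 16 = 24.9 years

24.9 years


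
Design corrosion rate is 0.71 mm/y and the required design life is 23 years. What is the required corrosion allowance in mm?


Corrosion allowance = CR × design life
CA = 0.71 * 23 = 16.33 mm

16.33 mm


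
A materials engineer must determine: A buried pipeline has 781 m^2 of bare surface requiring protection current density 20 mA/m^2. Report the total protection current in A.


I = area * current density, then convert mA → A (÷1000)
I = 781 * 20 / 1000 = 15.62 A

15.62 A


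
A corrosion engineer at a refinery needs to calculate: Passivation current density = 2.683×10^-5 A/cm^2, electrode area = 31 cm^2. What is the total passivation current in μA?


I = i_pass * A, then convert A → μA (×10^6)
I = 2.683×10^-5 * 31 * 10^6 = 831.73 μA

831.73 μA


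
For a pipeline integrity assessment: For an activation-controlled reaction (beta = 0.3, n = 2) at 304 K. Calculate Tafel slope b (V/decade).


Apply the Tafel slope relation: b = 2.303*R*T/(beta*n*F)
Numerator: 2.303 * 8.314 * 304 = 5820.73
Denominator: 0.3 * 2 * 96485 = 57891.0
b = 5820.73 / 57891.0 = 0.1005 V/decade

0.1005 V/decade


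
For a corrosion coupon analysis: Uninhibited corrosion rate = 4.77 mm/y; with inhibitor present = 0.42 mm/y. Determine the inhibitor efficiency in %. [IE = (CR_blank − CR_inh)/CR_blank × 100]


Apply the inhibitor-efficiency definition: IE = (CR_blank − CR_inh)/CR_blank × 100
IE = (4.77 − 0.42) / 4.77 × 100
IE = 4.35 / 4.77 × 100 = 91.2 %

91.2 %


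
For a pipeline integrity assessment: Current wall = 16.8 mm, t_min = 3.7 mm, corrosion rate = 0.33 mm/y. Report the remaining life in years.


Apply the remaining-life relation: RL = (t_current − t_min) / CR
RL = (16.8 − 3.7) / 0.33 = 13.1 / 0.33 = 39.7 years

39.7 years


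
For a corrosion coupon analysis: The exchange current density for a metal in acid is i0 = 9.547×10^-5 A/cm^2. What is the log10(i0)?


i0 = 9.547×10^-5 A/cm^2
log10(i0) = -4.02

-4.02


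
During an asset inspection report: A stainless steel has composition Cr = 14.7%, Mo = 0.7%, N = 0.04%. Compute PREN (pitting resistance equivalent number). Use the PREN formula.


Apply the PREN formula: PREN = Cr + 3.3*Mo + 16*N
PREN = 14.7 + 3.3*0.7 + 16*0.04
PREN = 14.7 + 2.31 + 0.64 = 17.65

17.65


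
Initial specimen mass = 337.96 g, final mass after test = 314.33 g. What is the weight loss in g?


Weight loss = initial − final
WL = 337.96 − 314.33 = 23.63 g

23.63 g


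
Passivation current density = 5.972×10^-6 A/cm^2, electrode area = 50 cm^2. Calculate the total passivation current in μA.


I = i_pass * A, then convert A → μA (×10^6)
I = 5.972×10^-6 * 50 * 10^6 = 298.6 μA

298.6 μA


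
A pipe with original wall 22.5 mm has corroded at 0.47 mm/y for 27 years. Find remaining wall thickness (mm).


Remaining wall = original − CR × time
t = 22.5 − 0.47*27 = 22.5 − 12.69 = 9.81 mm

9.81 mm


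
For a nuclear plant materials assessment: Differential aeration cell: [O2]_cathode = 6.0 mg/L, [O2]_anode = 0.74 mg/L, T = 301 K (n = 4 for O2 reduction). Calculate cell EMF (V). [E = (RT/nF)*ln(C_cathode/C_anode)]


Apply the Nernst concentration-cell relation: E = (RT/nF)*ln(C_cathode/C_anode)
RT/nF = 8.314*301/(4*96485) = 0.0064842 V
ln(6.0/0.74) = 2.09286
E = 0.0064842 * 2.09286 = 0.01357 V

0.01357 V


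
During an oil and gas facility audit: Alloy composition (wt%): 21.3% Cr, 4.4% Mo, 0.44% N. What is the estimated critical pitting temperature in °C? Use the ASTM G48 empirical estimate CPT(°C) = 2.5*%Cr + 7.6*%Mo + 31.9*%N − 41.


Apply the ASTM G48 empirical CPT estimate: CPT(°C) = 2.5*%Cr + 7.6*%Mo + 31.9*%N − 41
2.5*21.3 = 53.25; 7.6*4.4 = 33.44; 31.9*0.44 = 14.036
CPT = 53.25 + 33.44 + 14.036 − 41 = 59.726 °C
Rounded to 0.1 °C: CPT ≈ 59.7 °C

59.7 °C


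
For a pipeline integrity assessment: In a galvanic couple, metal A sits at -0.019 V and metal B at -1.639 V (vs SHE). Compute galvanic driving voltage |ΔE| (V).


Driving voltage is the absolute potential difference.
|ΔE| = |-0.019 − (-1.639)| = 1.62 V

1.62 V


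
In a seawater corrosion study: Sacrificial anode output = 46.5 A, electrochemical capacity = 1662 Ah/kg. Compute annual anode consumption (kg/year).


Annual consumption = current * hours per year / capacity
Rate = 46.5 * 8760 / 1662 = 245.1 kg/year

245.1 kg/year


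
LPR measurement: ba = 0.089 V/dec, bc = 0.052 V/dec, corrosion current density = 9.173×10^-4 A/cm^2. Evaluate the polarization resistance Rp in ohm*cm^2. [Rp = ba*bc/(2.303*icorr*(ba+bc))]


Apply the Stern-Geary equation: Rp = ba*bc / (2.303*icorr*(ba+bc))
ba*bc = 0.089*0.052 = 0.004628
ba+bc = 0.141; 2.303*icorr*(ba+bc) = 2.303*9.173×10^-4*0.141 = 2.9786841×10^-4
Rp = 0.004628 / 2.9786841×10^-4 = 15.54 ohm*cm^2

15.54 ohm*cm^2


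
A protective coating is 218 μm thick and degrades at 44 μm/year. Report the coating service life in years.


Service life = thickness / degradation rate
Life = 218 / 44 = 5.0 years

5.0 years


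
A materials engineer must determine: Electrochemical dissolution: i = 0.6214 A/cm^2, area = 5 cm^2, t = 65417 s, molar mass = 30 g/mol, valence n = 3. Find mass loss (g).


Apply Faraday's law: m = i*A*t*M / (n*F)
Total charge passed Q = i*A*t = 0.6214*5*65417 = 203250.619 C
m = Q*M/(n*F) = 203250.619*30/(3*96485) = 21.06551 g

21.06551 g


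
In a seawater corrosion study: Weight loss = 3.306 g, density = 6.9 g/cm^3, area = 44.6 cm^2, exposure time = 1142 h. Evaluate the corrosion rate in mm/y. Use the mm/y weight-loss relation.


Apply the mm/y weight-loss relation: CR = 87600 * W / (D * A * T)
Numerator: 87600 * 3.306 = 289605.6
Denominator: 6.9 * 44.6 * 1142 = 351439.08
CR = 289605.6 / 351439.08 = 0.824056 mm/y

0.824056 mm/y


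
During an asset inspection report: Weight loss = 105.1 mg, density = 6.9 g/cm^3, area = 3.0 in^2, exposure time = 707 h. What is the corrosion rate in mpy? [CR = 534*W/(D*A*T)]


Apply the mpy weight-loss relation: CR = 534 * W / (D * A * T)
Numerator: 534 * 105.1 = 56123.4
Denominator: 6.9 * 3.0 * 707 = 14634.9
CR = 56123.4 / 14634.9 = 3.835 mpy

3.835 mpy


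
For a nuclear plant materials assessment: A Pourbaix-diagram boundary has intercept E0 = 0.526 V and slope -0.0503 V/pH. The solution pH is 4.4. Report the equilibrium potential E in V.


Apply the Pourbaix line equation: E = E0 + slope*pH
E = 0.526 + (-0.0503)*4.4 = 0.526 + (-0.22132) = 0.30468 V
Rounded to 4 decimal places: E = 0.3047 V

0.3047 V


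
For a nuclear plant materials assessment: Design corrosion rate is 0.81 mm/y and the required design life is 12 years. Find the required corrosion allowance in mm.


Corrosion allowance = CR × design life
CA = 0.81 * 12 = 9.72 mm

9.72 mm


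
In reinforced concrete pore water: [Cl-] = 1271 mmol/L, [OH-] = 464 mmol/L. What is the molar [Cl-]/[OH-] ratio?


Threshold parameter = [Cl-] / [OH-] (molar basis; both in mmol/L, so units cancel)
Ratio = 1271 / 464 = 2.74

2.74


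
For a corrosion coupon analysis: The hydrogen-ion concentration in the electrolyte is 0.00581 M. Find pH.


pH = −log10[H+]
pH = −log10(0.00581) = 2.24

2.24


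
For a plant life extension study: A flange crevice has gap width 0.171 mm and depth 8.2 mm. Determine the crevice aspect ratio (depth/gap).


Aspect ratio = depth / gap
Ratio = 8.2 / 0.171 = 48.0

48.0


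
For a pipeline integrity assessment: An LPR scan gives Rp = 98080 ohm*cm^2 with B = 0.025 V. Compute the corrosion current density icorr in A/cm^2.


Apply the Stern-Geary relation: icorr = B / Rp
icorr = 0.025 / 98080 = 2.549×10^-7 A/cm^2

2.549×10^-7 A/cm^2


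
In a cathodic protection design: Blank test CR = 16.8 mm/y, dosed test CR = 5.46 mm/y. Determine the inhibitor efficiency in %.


Apply the inhibitor-efficiency definition: IE = (CR_blank − CR_inh)/CR_blank × 100
IE = (16.8 − 5.46) / 16.8 × 100
IE = 11.34 / 16.8 × 100 = 67.5 %

67.5 %


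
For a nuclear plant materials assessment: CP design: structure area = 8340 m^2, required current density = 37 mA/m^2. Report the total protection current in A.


I = area * current density, then convert mA → A (÷1000)
I = 8340 * 37 / 1000 = 308.58 A

308.58 A


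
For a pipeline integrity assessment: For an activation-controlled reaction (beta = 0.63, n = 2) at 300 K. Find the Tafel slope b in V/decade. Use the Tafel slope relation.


Apply the Tafel slope relation: b = 2.303*R*T/(beta*n*F)
Numerator: 2.303 * 8.314 * 300 = 5744.14
Denominator: 0.63 * 2 * 96485 = 121571.1
b = 5744.14 / 121571.1 = 0.0472 V/decade

0.0472 V/decade


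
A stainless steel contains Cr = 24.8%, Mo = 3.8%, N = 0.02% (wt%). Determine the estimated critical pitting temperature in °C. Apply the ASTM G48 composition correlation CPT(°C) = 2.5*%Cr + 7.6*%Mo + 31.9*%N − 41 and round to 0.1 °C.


Apply the ASTM G48 empirical CPT estimate: CPT(°C) = 2.5*%Cr + 7.6*%Mo + 31.9*%N − 41
2.5*24.8 = 62; 7.6*3.8 = 28.88; 31.9*0.02 = 0.638
CPT = 62 + 28.88 + 0.638 − 41 = 50.518 °C
Rounded to 0.1 °C: CPT ≈ 50.5 °C

50.5 °C


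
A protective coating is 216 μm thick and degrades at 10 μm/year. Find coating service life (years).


Service life = thickness / degradation rate
Life = 216 / 10 = 21.6 years

21.6 years


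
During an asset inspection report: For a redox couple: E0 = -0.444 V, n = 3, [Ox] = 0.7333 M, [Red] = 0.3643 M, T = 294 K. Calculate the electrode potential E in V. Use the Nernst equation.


Apply the Nernst equation: E = E0 + (RT/nF)*ln([Ox]/[Red])
Step 1: RT/nF = 8.314*294/(3*96485) = 0.00844455 V
Step 2: [Ox]/[Red] = 0.7333/0.3643 = 2.012901
Step 3: ln(2.012901) = 0.699577
Step 4: correction = 0.00844455 * 0.699577 = 0.0059 V
E = -0.444 + 0.0059 = -0.4381 V

-0.4381 V


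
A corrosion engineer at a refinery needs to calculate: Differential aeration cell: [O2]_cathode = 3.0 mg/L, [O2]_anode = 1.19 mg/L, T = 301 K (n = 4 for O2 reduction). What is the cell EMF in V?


Apply the Nernst concentration-cell relation: E = (RT/nF)*ln(C_cathode/C_anode)
RT/nF = 8.314*301/(4*96485) = 0.0064842 V
ln(3.0/1.19) = 0.92466
E = 0.0064842 * 0.92466 = 0.006 V

0.006 V


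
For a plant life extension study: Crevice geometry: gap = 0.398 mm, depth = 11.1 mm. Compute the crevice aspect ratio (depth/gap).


Aspect ratio = depth / gap
Ratio = 11.1 / 0.398 = 27.9

27.9


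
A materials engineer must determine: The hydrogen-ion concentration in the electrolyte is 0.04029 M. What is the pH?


pH = −log10[H+]
pH = −log10(0.04029) = 1.39

1.39


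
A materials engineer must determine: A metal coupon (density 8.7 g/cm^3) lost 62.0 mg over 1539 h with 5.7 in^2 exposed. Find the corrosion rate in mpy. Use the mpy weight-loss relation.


Apply the mpy weight-loss relation: CR = 534 * W / (D * A * T)
Numerator: 534 * 62.0 = 33108.0
Denominator: 8.7 * 5.7 * 1539 = 76319.01
CR = 33108.0 / 76319.01 = 0.4338 mpy

0.4338 mpy


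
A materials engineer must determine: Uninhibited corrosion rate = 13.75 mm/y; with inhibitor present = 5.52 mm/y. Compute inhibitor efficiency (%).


Apply the inhibitor-efficiency definition: IE = (CR_blank − CR_inh)/CR_blank × 100
IE = (13.75 − 5.52) / 13.75 × 100
IE = 8.23 / 13.75 × 100 = 59.9 %

59.9 %


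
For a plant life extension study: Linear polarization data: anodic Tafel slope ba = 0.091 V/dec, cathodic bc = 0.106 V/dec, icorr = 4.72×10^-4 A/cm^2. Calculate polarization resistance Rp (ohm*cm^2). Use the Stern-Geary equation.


Apply the Stern-Geary equation: Rp = ba*bc / (2.303*icorr*(ba+bc))
ba*bc = 0.091*0.106 = 0.009646
ba+bc = 0.197; 2.303*icorr*(ba+bc) = 2.303*4.72×10^-4*0.197 = 2.1414215×10^-4
Rp = 0.009646 / 2.1414215×10^-4 = 45.0 ohm*cm^2

45.0 ohm*cm^2
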